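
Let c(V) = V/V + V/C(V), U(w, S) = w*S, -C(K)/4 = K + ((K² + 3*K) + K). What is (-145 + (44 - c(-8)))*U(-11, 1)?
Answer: 13475/12 ≈ 1122.9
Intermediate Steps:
C(K) = -20*K - 4*K² (C(K) = -4*(K + ((K² + 3*K) + K)) = -4*(K + (K² + 4*K)) = -4*(K² + 5*K) = -20*K - 4*K²)
U(w, S) = S*w
c(V) = 1 - 1/(4*(5 + V)) (c(V) = V/V + V/((-4*V*(5 + V))) = 1 + V*(-1/(4*V*(5 + V))) = 1 - 1/(4*(5 + V)))
(-145 + (44 - c(-8)))*U(-11, 1) = (-145 + (44 - (19/4 - 8)/(5 - 8)))*(1*(-11)) = (-145 + (44 - (-13)/((-3)*4)))*(-11) = (-145 + (44 - (-1)*(-13)/(3*4)))*(-11) = (-145 + (44 - 1*13/12))*(-11) = (-145 + (44 - 13/12))*(-11) = (-145 + 515/12)*(-11) = -1225/12*(-11) = 13475/12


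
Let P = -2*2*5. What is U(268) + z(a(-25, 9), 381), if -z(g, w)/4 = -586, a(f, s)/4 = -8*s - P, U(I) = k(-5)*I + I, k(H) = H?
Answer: 1272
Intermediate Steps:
P = -20 (P = -4*5 = -20)
U(I) = -4*I (U(I) = -5*I + I = -4*I)
a(f, s) = 80 - 32*s (a(f, s) = 4*(-8*s - 1*(-20)) = 4*(-8*s + 20) = 4*(20 - 8*s) = 80 - 32*s)
z(g, w) = 2344 (z(g, w) = -4*(-586) = 2344)
U(268) + z(a(-25, 9), 381) = -4*268 + 2344 = -1072 + 2344 = 1272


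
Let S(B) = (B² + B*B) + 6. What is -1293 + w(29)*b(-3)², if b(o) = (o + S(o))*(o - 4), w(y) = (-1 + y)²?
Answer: 16940163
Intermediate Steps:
S(B) = 6 + 2*B² (S(B) = (B² + B²) + 6 = 2*B² + 6 = 6 + 2*B²)
b(o) = (-4 + o)*(6 + o + 2*o²) (b(o) = (o + (6 + 2*o²))*(o - 4) = (6 + o + 2*o²)*(-4 + o) = (-4 + o)*(6 + o + 2*o²))
-1293 + w(29)*b(-3)² = -1293 + (-1 + 29)²*(-24 - 7*(-3)² + 2*(-3) + 2*(-3)³)² = -1293 + 28²*(-24 - 7*9 - 6 + 2*(-27))² = -1293 + 784*(-24 - 63 - 6 - 54)² = -1293 + 784*(-147)² = -1293 + 784*21609 = -1293 + 16941456 = 16940163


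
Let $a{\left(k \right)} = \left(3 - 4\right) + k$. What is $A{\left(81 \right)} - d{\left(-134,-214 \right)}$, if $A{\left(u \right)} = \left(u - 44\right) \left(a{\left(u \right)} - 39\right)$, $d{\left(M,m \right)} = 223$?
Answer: $1294$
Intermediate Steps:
$a{\left(k \right)} = -1 + k$
$A{\left(u \right)} = \left(-44 + u\right) \left(-40 + u\right)$ ($A{\left(u \right)} = \left(u - 44\right) \left(\left(-1 + u\right) - 39\right) = \left(-44 + u\right) \left(-40 + u\right)$)
$A{\left(81 \right)} - d{\left(-134,-214 \right)} = \left(1760 + 81^{2} - 6804\right) - 223 = \left(1760 + 6561 - 6804\right) - 223 = 1517 - 223 = 1294$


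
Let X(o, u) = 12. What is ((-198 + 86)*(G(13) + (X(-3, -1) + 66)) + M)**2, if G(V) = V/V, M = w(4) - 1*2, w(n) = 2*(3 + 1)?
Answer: 78180964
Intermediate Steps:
w(n) = 8 (w(n) = 2*4 = 8)
M = 6 (M = 8 - 1*2 = 8 - 2 = 6)
G(V) = 1
((-198 + 86)*(G(13) + (X(-3, -1) + 66)) + M)**2 = ((-198 + 86)*(1 + (12 + 66)) + 6)**2 = (-112*(1 + 78) + 6)**2 = (-112*79 + 6)**2 = (-8848 + 6)**2 = (-8842)**2 = 78180964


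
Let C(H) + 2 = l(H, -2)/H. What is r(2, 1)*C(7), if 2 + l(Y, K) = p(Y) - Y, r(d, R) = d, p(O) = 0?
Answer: -46/7 ≈ -6.5714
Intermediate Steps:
l(Y, K) = -2 - Y (l(Y, K) = -2 + (0 - Y) = -2 - Y)
C(H) = -2 + (-2 - H)/H
r(2, 1)*C(7) = 2*(-3 - 2/7) = 2*(-23/7) = -46/7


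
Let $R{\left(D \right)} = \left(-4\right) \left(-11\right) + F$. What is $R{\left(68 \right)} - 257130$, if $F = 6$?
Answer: $-257080$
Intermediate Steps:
$R{\left(D \right)} = 50$ ($R{\left(D \right)} = \left(-4\right) \left(-11\right) + 6 = 44 + 6 = 50$)
$R{\left(68 \right)} - 257130 = 50 - 257130 = -257080$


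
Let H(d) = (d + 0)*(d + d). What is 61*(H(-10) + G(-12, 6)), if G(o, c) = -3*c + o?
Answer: 10370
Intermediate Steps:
G(o, c) = o - 3*c
H(d) = 2*d² (H(d) = d*(2*d) = 2*d²)
61*(H(-10) + G(-12, 6)) = 61*(2*(-10)² + (-12 - 3*6)) = 61*(2*100 + (-12 - 18)) = 61*(200 - 30) = 61*170 = 10370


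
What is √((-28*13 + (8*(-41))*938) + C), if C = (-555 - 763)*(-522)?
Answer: 8*√5937 ≈ 616.42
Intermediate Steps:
C = 687996 (C = -1318*(-522) = 687996)
√((-28*13 + (8*(-41))*938) + C) = √((-28*13 + (8*(-41))*938) + 687996) = √((-364 - 328*938) + 687996) = √((-364 - 307664) + 687996) = √(-308028 + 687996) = √379968 = 8*√5937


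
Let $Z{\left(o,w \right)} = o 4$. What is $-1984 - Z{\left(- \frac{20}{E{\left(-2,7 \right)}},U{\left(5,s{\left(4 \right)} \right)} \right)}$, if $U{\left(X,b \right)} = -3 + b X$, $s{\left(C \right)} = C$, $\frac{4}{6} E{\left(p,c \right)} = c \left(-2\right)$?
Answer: $- \frac{41744}{21} \approx -1987.8$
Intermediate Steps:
$E{\left(p,c \right)} = - 3 c$ ($E{\left(p,c \right)} = \frac{3 c \left(-2\right)}{2} = \frac{3 \left(- 2 c\right)}{2} = - 3 c$)
$U{\left(X,b \right)} = -3 + X b$
$Z{\left(o,w \right)} = 4 o$
$-1984 - Z{\left(- \frac{20}{E{\left(-2,7 \right)}},U{\left(5,s{\left(4 \right)} \right)} \right)} = -1984 - 4 \left(- \frac{20}{\left(-3\right) 7}\right) = -1984 - 4 \left(- \frac{20}{-21}\right) = -1984 - 4 \left(\left(-20\right) \left(- \frac{1}{21}\right)\right) = -1984 - 4 \cdot \frac{20}{21} = -1984 - \frac{80}{21} = - \frac{41744}{21}$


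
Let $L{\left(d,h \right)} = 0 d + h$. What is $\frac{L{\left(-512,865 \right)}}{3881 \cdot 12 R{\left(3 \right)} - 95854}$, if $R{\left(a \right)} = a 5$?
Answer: $\frac{865}{602726} \approx 0.0014351$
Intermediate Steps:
$R{\left(a \right)} = 5 a$
$L{\left(d,h \right)} = h$ ($L{\left(d,h \right)} = 0 + h = h$)
$\frac{L{\left(-512,865 \right)}}{3881 \cdot 12 R{\left(3 \right)} - 95854} = \frac{865}{3881 \cdot 12 \cdot 5 \cdot 3 - 95854} = \frac{865}{3881 \cdot 12 \cdot 15 - 95854} = \frac{865}{3881 \cdot 180 - 95854} = \frac{865}{698580 - 95854} = \frac{865}{602726}$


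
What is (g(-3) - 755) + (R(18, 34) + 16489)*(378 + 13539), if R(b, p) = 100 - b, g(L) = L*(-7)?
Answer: 230617873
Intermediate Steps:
g(L) = -7*L
(g(-3) - 755) + (R(18, 34) + 16489)*(378 + 13539) = (-7*(-3) - 755) + ((100 - 1*18) + 16489)*(378 + 13539) = (21 - 755) + ((100 - 18) + 16489)*13917 = -734 + (82 + 16489)*13917 = -734 + 16571*13917 = -734 + 230618607 = 230617873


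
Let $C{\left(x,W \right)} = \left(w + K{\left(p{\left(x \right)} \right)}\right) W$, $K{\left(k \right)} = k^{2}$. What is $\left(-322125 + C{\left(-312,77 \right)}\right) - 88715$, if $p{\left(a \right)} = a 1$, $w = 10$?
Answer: $7085418$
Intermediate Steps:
$p{\left(a \right)} = a$
$C{\left(x,W \right)} = W \left(10 + x^{2}\right)$ ($C{\left(x,W \right)} = \left(10 + x^{2}\right) W = W \left(10 + x^{2}\right)$)
$\left(-322125 + C{\left(-312,77 \right)}\right) - 88715 = \left(-322125 + 77 \left(10 + \left(-312\right)^{2}\right)\right) - 88715 = \left(-322125 + 77 \left(10 + 97344\right)\right) - 88715 = \left(-322125 + 77 \cdot 97354\right) - 88715 = \left(-322125 + 7496258\right) - 88715 = 7174133 - 88715 = 7085418$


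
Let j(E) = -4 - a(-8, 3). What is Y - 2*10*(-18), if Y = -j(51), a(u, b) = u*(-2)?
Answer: 380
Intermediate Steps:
a(u, b) = -2*u
j(E) = -20 (j(E) = -4 - (-2)*(-8) = -4 - 1*16 = -4 - 16 = -20)
Y = 20 (Y = -1*(-20) = 20)
Y - 2*10*(-18) = 20 - 2*10*(-18) = 20 - 20*(-18) = 20 + 360 = 380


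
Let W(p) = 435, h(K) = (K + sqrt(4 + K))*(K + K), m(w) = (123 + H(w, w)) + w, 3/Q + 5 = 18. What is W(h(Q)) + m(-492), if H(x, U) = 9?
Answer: 75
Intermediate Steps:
Q = 3/13 (Q = 3/(-5 + 18) = 3/13 ≈ 0.23077)
m(w) = 132 + w (m(w) = (123 + 9) + w = 132 + w)
h(K) = 2*K*(K + sqrt(4 + K)) (h(K) = (K + sqrt(4 + K))*(2*K) = 2*K*(K + sqrt(4 + K)))
W(h(Q)) + m(-492) = 435 + (132 - 492) = 435 - 360 = 75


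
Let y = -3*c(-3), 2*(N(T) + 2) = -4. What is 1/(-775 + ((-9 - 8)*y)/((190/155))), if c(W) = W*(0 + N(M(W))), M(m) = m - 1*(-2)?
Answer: -19/5239 ≈ -0.0036266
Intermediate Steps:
M(m) = 2 + m (M(m) = m + 2 = 2 + m)
N(T) = -4 (N(T) = -2 + (1/2)*(-4) = -2 - 2 = -4)
c(W) = -4*W (c(W) = W*(0 - 4) = W*(-4) = -4*W)
y = -36 (y = -(-12)*(-3) = -3*12 = -36)
1/(-775 + ((-9 - 8)*y)/((190/155))) = 1/(-775 + ((-9 - 8)*(-36))/((190/155))) = 1/(-775 + (-17*(-36))/((190*(1/155)))) = 1/(-775 + 612/(38/31)) = 1/(-775 + 612*(31/38)) = 1/(-775 + 9486/19) = 1/(-5239/19) = -19/5239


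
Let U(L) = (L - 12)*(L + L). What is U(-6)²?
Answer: 46656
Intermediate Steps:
U(L) = 2*L*(-12 + L) (U(L) = (-12 + L)*(2*L) = 2*L*(-12 + L))
U(-6)² = (2*(-6)*(-12 - 6))² = (2*(-6)*(-18))² = 216² = 46656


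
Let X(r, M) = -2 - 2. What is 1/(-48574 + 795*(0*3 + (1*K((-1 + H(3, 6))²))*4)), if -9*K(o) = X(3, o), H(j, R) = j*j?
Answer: -3/141482 ≈ -2.1204e-5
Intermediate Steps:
H(j, R) = j²
X(r, M) = -4
K(o) = 4/9 (K(o) = -⅑*(-4) = 4/9)
1/(-48574 + 795*(0*3 + (1*K((-1 + H(3, 6))²))*4)) = 1/(-48574 + 795*(0*3 + (1*(4/9))*4)) = 1/(-48574 + 795*(0 + (4/9)*4)) = 1/(-48574 + 795*(0 + 16/9)) = 1/(-48574 + 795*(16/9)) = 1/(-48574 + 4240/3) = 1/(-141482/3) = -3/141482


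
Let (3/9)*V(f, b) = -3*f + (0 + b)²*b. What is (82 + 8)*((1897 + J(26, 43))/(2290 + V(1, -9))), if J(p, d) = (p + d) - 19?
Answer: 87615/47 ≈ 1864.1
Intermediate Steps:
V(f, b) = -9*f + 3*b³ (V(f, b) = 3*(-3*f + (0 + b)²*b) = 3*(-3*f + b²*b) = 3*(-3*f + b³) = 3*(b³ - 3*f) = -9*f + 3*b³)
J(p, d) = -19 + d + p (J(p, d) = (d + p) - 19 = -19 + d + p)
(82 + 8)*((1897 + J(26, 43))/(2290 + V(1, -9))) = (82 + 8)*((1897 + (-19 + 43 + 26))/(2290 + (-9*1 + 3*(-9)³))) = 90*((1897 + 50)/(2290 + (-9 + 3*(-729)))) = 90*(1947/(2290 + (-9 - 2187))) = 90*(1947/(2290 - 2196)) = 90*(1947/94) = 87615/47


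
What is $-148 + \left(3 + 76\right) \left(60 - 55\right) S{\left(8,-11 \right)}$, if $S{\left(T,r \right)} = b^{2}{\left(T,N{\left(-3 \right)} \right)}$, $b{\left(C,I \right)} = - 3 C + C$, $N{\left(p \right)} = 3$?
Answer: $100972$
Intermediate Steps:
$b{\left(C,I \right)} = - 2 C$
$S{\left(T,r \right)} = 4 T^{2}$ ($S{\left(T,r \right)} = \left(- 2 T\right)^{2} = 4 T^{2}$)
$-148 + \left(3 + 76\right) \left(60 - 55\right) S{\left(8,-11 \right)} = -148 + \left(3 + 76\right) \left(60 - 55\right) 4 \cdot 8^{2} = -148 + 79 \cdot 5 \cdot 4 \cdot 64 = -148 + 395 \cdot 256 = -148 + 101120 = 100972$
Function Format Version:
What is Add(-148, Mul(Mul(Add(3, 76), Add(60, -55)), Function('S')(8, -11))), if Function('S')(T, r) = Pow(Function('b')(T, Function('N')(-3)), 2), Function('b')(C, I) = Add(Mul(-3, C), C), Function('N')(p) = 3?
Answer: 100972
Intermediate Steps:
Function('b')(C, I) = Mul(-2, C)
Function('S')(T, r) = Mul(4, Pow(T, 2)) (Function('S')(T, r) = Pow(Mul(-2, T), 2) = Mul(4, Pow(T, 2)))
Add(-148, Mul(Mul(Add(3, 76), Add(60, -55)), Function('S')(8, -11))) = Add(-148, Mul(Mul(Add(3, 76), Add(60, -55)), Mul(4, Pow(8, 2)))) = Add(-148, Mul(Mul(79, 5), Mul(4, 64))) = Add(-148, Mul(395, 256)) = Add(-148, 101120) = 100972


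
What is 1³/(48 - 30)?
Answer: 1/18 ≈ 0.055556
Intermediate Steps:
1³/(48 - 30) = 1/18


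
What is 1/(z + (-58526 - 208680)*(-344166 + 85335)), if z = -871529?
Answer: 1/69160324657 ≈ 1.4459e-11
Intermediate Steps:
1/(z + (-58526 - 208680)*(-344166 + 85335)) = 1/(-871529 + (-58526 - 208680)*(-344166 + 85335)) = 1/(-871529 - 267206*(-258831)) = 1/(-871529 + 69161196186) = 1/69160324657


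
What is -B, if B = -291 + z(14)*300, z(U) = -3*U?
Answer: 12891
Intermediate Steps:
B = -12891 (B = -291 - 3*14*300 = -291 - 42*300 = -291 - 12600 = -12891)
-B = -1*(-12891) = 12891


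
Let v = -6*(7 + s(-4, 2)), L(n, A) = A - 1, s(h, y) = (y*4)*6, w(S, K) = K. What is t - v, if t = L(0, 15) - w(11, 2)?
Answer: 342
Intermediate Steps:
s(h, y) = 24*y (s(h, y) = (4*y)*6 = 24*y)
L(n, A) = -1 + A
v = -330 (v = -6*(7 + 24*2) = -6*(7 + 48) = -6*55 = -330)
t = 12 (t = (-1 + 15) - 1*2 = 14 - 2 = 12)
t - v = 12 - 1*(-330) = 12 + 330 = 342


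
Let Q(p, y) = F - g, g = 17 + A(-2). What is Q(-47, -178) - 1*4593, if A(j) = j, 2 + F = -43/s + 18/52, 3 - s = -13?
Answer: -959367/208 ≈ -4612.3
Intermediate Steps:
s = 16 (s = 3 - 1*(-13) = 3 + 13 = 16)
F = -903/208 (F = -2 + (-43/16 + 18/52) = -2 + (-43*1/16 + 18*(1/52)) = -2 + (-43/16 + 9/26) = -2 - 487/208 = -903/208 ≈ -4.3413)
g = 15 (g = 17 - 2 = 15)
Q(p, y) = -4023/208 (Q(p, y) = -903/208 - 1*15 = -903/208 - 15 = -4023/208)
Q(-47, -178) - 1*4593 = -4023/208 - 1*4593 = -4023/208 - 4593 = -959367/208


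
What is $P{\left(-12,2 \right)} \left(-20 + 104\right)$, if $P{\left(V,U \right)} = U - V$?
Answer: $1176$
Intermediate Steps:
$P{\left(-12,2 \right)} \left(-20 + 104\right) = \left(2 - -12\right) \left(-20 + 104\right) = \left(2 + 12\right) 84 = 14 \cdot 84 = 1176$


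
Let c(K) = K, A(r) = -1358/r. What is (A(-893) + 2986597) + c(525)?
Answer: 2667501304/893 ≈ 2.9871e+6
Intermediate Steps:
(A(-893) + 2986597) + c(525) = (-1358/(-893) + 2986597) + 525 = (-1358*(-1/893) + 2986597) + 525 = (1358/893 + 2986597) + 525 = 2667032479/893 + 525 = 2667501304/893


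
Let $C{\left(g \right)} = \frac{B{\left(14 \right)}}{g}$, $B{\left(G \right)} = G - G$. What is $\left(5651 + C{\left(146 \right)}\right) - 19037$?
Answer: $-13386$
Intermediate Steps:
$B{\left(G \right)} = 0$
$C{\left(g \right)} = 0$ ($C{\left(g \right)} = \frac{0}{g} = 0$)
$\left(5651 + C{\left(146 \right)}\right) - 19037 = \left(5651 + 0\right) - 19037 = 5651 - 19037 = -13386$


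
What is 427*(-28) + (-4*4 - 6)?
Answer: -11978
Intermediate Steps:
427*(-28) + (-4*4 - 6) = -11956 + (-16 - 6) = -11956 - 22 = -11978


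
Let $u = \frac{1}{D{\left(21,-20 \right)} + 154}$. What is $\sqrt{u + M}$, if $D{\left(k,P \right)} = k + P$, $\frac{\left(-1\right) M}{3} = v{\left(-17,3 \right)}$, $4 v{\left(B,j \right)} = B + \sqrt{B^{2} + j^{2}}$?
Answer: $\frac{\sqrt{1225895 - 72075 \sqrt{298}}}{310} \approx 0.43653 i$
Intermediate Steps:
$v{\left(B,j \right)} = \frac{B}{4} + \frac{\sqrt{B^{2} + j^{2}}}{4}$ ($v{\left(B,j \right)} = \frac{B + \sqrt{B^{2} + j^{2}}}{4} = \frac{B}{4} + \frac{\sqrt{B^{2} + j^{2}}}{4}$)
$M = \frac{51}{4} - \frac{3 \sqrt{298}}{4}$ ($M = - 3 \left(\frac{1}{4} \left(-17\right) + \frac{\sqrt{\left(-17\right)^{2} + 3^{2}}}{4}\right) = - 3 \left(- \frac{17}{4} + \frac{\sqrt{289 + 9}}{4}\right) = - 3 \left(- \frac{17}{4} + \frac{\sqrt{298}}{4}\right) = \frac{51}{4} - \frac{3 \sqrt{298}}{4} \approx -0.19701$)
$D{\left(k,P \right)} = P + k$
$u = \frac{1}{155}$ ($u = \frac{1}{\left(-20 + 21\right) + 154} = \frac{1}{1 + 154} = \frac{1}{155} \approx 0.0064516$)
$\sqrt{u + M} = \sqrt{\frac{1}{155} + \left(\frac{51}{4} - \frac{3 \sqrt{298}}{4}\right)} = \sqrt{\frac{7909}{620} - \frac{3 \sqrt{298}}{4}}$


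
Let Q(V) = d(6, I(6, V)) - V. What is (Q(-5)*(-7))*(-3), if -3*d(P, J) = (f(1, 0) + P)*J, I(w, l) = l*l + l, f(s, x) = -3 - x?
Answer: -315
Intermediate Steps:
I(w, l) = l + l**2 (I(w, l) = l**2 + l = l + l**2)
d(P, J) = -J*(-3 + P)/3 (d(P, J) = -((-3 - 1*0) + P)*J/3 = -((-3 + 0) + P)*J/3 = -(-3 + P)*J/3 = -J*(-3 + P)/3)
Q(V) = -V - V*(1 + V) (Q(V) = (V*(1 + V))*(3 - 1*6)/3 - V = (V*(1 + V))*(3 - 6)/3 - V = (1/3)*(V*(1 + V))*(-3) - V = -V*(1 + V) - V = -V - V*(1 + V))
(Q(-5)*(-7))*(-3) = (-5*(-2 - 1*(-5))*(-7))*(-3) = (-5*(-2 + 5)*(-7))*(-3) = (-5*3*(-7))*(-3) = -15*(-7)*(-3) = 105*(-3) = -315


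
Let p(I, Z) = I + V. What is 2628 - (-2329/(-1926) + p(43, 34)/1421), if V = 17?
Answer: 7189006219/2736846 ≈ 2626.8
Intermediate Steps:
p(I, Z) = 17 + I (p(I, Z) = I + 17 = 17 + I)
2628 - (-2329/(-1926) + p(43, 34)/1421) = 2628 - (-2329/(-1926) + (17 + 43)/1421) = 2628 - (-2329*(-1/1926) + 60*(1/1421)) = 2628 - (2329/1926 + 60/1421) = 2628 - 1*3425069/2736846 = 2628 - 3425069/2736846 = 7189006219/2736846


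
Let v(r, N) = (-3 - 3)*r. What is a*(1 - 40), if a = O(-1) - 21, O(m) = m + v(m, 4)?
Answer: 624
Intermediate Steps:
v(r, N) = -6*r
O(m) = -5*m (O(m) = m - 6*m = -5*m)
a = -16 (a = -5*(-1) - 21 = 5 - 21 = -16)
a*(1 - 40) = -16*(1 - 40) = -16*(-39) = 624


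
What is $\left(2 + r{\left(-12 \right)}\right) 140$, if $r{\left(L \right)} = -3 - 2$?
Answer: $-420$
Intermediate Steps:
$r{\left(L \right)} = -5$
$\left(2 + r{\left(-12 \right)}\right) 140 = \left(2 - 5\right) 140 = \left(-3\right) 140 = -420$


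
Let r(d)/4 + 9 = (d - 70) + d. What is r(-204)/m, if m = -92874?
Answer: 974/46437 ≈ 0.020975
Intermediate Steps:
r(d) = -316 + 8*d (r(d) = -36 + 4*((d - 70) + d) = -36 + 4*((-70 + d) + d) = -36 + 4*(-70 + 2*d) = -36 + (-280 + 8*d) = -316 + 8*d)
r(-204)/m = (-316 + 8*(-204))/(-92874) = (-316 - 1632)*(-1/92874) = -1948*(-1/92874) = 974/46437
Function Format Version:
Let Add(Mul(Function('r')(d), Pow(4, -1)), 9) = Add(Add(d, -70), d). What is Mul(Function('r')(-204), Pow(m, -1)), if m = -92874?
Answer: Rational(974, 46437) ≈ 0.020975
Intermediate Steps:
Function('r')(d) = Add(-316, Mul(8, d)) (Function('r')(d) = Add(-36, Mul(4, Add(Add(d, -70), d))) = Add(-36, Mul(4, Add(Add(-70, d), d))) = Add(-36, Mul(4, Add(-70, Mul(2, d)))) = Add(-36, Add(-280, Mul(8, d))) = Add(-316, Mul(8, d)))
Mul(Function('r')(-204), Pow(m, -1)) = Mul(Add(-316, Mul(8, -204)), Pow(-92874, -1)) = Mul(Add(-316, -1632), Rational(-1, 92874)) = Mul(-1948, Rational(-1, 92874)) = Rational(974, 46437)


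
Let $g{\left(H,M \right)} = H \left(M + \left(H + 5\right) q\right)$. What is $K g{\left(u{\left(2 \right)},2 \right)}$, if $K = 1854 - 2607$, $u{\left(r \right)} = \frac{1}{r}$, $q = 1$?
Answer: $- \frac{11295}{4} \approx -2823.8$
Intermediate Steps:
$K = -753$
$g{\left(H,M \right)} = H \left(5 + H + M\right)$ ($g{\left(H,M \right)} = H \left(M + \left(H + 5\right) 1\right) = H \left(M + \left(5 + H\right) 1\right) = H \left(M + \left(5 + H\right)\right) = H \left(5 + H + M\right)$)
$K g{\left(u{\left(2 \right)},2 \right)} = - 753 \frac{5 + \frac{1}{2} + 2}{2} = - 753 \cdot \frac{1}{2} \cdot \frac{15}{2} = \left(-753\right) \frac{15}{4} = - \frac{11295}{4}$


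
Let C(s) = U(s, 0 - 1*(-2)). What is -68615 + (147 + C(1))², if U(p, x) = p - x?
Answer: -47299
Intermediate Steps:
C(s) = -2 + s (C(s) = s - (0 - 1*(-2)) = s - (0 + 2) = s - 1*2 = s - 2 = -2 + s)
-68615 + (147 + C(1))² = -68615 + (147 + (-2 + 1))² = -68615 + (147 - 1)² = -68615 + 146² = -68615 + 21316 = -47299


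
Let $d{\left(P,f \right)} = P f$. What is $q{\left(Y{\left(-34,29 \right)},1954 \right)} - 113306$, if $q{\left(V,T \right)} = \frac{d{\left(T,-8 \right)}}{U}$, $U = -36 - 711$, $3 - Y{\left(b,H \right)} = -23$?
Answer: $- \frac{84623950}{747} \approx -1.1329 \cdot 10^{5}$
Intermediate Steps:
$Y{\left(b,H \right)} = 26$ ($Y{\left(b,H \right)} = 3 - -23 = 3 + 23 = 26$)
$U = -747$ ($U = -36 - 711 = -747$)
$q{\left(V,T \right)} = \frac{8 T}{747}$ ($q{\left(V,T \right)} = \frac{T \left(-8\right)}{-747} = - 8 T \left(- \frac{1}{747}\right) = \frac{8 T}{747}$)
$q{\left(Y{\left(-34,29 \right)},1954 \right)} - 113306 = \frac{8}{747} \cdot 1954 - 113306 = \frac{15632}{747} - 113306 = - \frac{84623950}{747}$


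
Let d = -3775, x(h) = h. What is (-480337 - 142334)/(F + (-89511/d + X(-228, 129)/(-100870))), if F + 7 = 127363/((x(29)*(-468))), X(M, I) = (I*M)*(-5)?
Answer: -321796611967931100/3033287538629 ≈ -1.0609e+5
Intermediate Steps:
X(M, I) = -5*I*M
F = -222367/13572 (F = -7 + 127363/((29*(-468))) = -7 + 127363/(-13572) = -7 + 127363*(-1/13572) = -7 - 127363/13572 = -222367/13572 ≈ -16.384)
(-480337 - 142334)/(F + (-89511/d + X(-228, 129)/(-100870))) = (-480337 - 142334)/(-222367/13572 + (-89511/(-3775) - 5*129*(-228)/(-100870))) = -622671/(-222367/13572 + (-89511*(-1/3775) + 147060*(-1/100870))) = -622671/(-222367/13572 + (89511/3775 - 14706/10087)) = -622671/(-222367/13572 + 847382307/38078425) = -622671/3033287538629/516800384100 = -622671*516800384100/3033287538629 = -321796611967931100/3033287538629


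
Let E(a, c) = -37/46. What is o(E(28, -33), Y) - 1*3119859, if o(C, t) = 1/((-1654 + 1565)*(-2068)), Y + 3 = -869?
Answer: -574216288667/184052 ≈ -3.1199e+6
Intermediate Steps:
E(a, c) = -37/46 (E(a, c) = -37*1/46 = -37/46)
Y = -872 (Y = -3 - 869 = -872)
o(C, t) = 1/184052 (o(C, t) = -1/2068/(-89) = -1/89*(-1/2068) = 1/184052)
o(E(28, -33), Y) - 1*3119859 = 1/184052 - 1*3119859 = 1/184052 - 3119859 = -574216288667/184052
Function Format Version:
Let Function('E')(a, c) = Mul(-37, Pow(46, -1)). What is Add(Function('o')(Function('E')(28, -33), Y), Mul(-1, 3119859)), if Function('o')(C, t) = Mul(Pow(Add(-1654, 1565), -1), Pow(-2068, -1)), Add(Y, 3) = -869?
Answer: Rational(-574216288667, 184052) ≈ -3.1199e+6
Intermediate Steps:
Function('E')(a, c) = Rational(-37, 46) (Function('E')(a, c) = Mul(-37, Rational(1, 46)) = Rational(-37, 46))
Y = -872 (Y = Add(-3, -869) = -872)
Function('o')(C, t) = Rational(1, 184052) (Function('o')(C, t) = Mul(Pow(-89, -1), Rational(-1, 2068)) = Mul(Rational(-1, 89), Rational(-1, 2068)) = Rational(1, 184052))
Add(Function('o')(Function('E')(28, -33), Y), Mul(-1, 3119859)) = Add(Rational(1, 184052), Mul(-1, 3119859)) = Add(Rational(1, 184052), -3119859) = Rational(-574216288667, 184052)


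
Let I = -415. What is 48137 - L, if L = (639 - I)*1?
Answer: 47083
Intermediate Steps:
L = 1054 (L = (639 - 1*(-415))*1 = (639 + 415)*1 = 1054*1 = 1054)
48137 - L = 48137 - 1*1054 = 48137 - 1054 = 47083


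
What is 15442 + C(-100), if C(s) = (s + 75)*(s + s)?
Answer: 20442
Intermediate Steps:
C(s) = 2*s*(75 + s) (C(s) = (75 + s)*(2*s) = 2*s*(75 + s))
15442 + C(-100) = 15442 + 2*(-100)*(75 - 100) = 15442 + 2*(-100)*(-25) = 15442 + 5000 = 20442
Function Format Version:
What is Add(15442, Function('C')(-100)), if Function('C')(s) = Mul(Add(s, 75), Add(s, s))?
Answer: 20442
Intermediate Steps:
Function('C')(s) = Mul(2, s, Add(75, s)) (Function('C')(s) = Mul(Add(75, s), Mul(2, s)) = Mul(2, s, Add(75, s)))
Add(15442, Function('C')(-100)) = Add(15442, Mul(2, -100, Add(75, -100))) = Add(15442, Mul(2, -100, -25)) = Add(15442, 5000) = 20442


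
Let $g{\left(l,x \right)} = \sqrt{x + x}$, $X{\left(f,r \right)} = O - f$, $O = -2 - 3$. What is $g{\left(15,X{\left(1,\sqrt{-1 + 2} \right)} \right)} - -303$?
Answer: $303 + 2 i \sqrt{3} \approx 303.0 + 3.4641 i$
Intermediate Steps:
$O = -5$ ($O = -2 - 3 = -5$)
$X{\left(f,r \right)} = -5 - f$
$g{\left(l,x \right)} = \sqrt{2} \sqrt{x}$ ($g{\left(l,x \right)} = \sqrt{2 x} = \sqrt{2} \sqrt{x}$)
$g{\left(15,X{\left(1,\sqrt{-1 + 2} \right)} \right)} - -303 = \sqrt{2} \sqrt{-5 - 1} - -303 = \sqrt{2} \sqrt{-5 - 1} + 303 = \sqrt{2} \sqrt{-6} + 303 = \sqrt{2} i \sqrt{6} + 303 = 2 i \sqrt{3} + 303 = 303 + 2 i \sqrt{3}$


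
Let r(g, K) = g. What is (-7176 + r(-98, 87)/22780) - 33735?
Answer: -465976339/11390 ≈ -40911.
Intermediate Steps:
(-7176 + r(-98, 87)/22780) - 33735 = (-7176 - 98/22780) - 33735 = (-7176 - 98*1/22780) - 33735 = (-7176 - 49/11390) - 33735 = -81734689/11390 - 33735 = -465976339/11390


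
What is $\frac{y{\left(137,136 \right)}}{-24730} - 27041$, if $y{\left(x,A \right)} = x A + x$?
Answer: $- \frac{668742699}{24730} \approx -27042.0$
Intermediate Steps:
$y{\left(x,A \right)} = x + A x$ ($y{\left(x,A \right)} = A x + x = x + A x$)
$\frac{y{\left(137,136 \right)}}{-24730} - 27041 = \frac{137 \left(1 + 136\right)}{-24730} - 27041 = 137 \cdot 137 \left(- \frac{1}{24730}\right) - 27041 = 18769 \left(- \frac{1}{24730}\right) - 27041 = - \frac{18769}{24730} - 27041 = - \frac{668742699}{24730}$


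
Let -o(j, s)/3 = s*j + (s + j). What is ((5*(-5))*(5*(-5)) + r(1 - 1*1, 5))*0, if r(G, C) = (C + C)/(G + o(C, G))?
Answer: 0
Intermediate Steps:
o(j, s) = -3*j - 3*s - 3*j*s (o(j, s) = -3*(s*j + (s + j)) = -3*(j*s + (j + s)) = -3*(j + s + j*s) = -3*j - 3*s - 3*j*s)
r(G, C) = 2*C/(-3*C - 2*G - 3*C*G) (r(G, C) = (C + C)/(G + (-3*C - 3*G - 3*C*G)) = (2*C)/(-3*C - 2*G - 3*C*G) = 2*C/(-3*C - 2*G - 3*C*G))
((5*(-5))*(5*(-5)) + r(1 - 1*1, 5))*0 = ((5*(-5))*(5*(-5)) - 2*5/(2*(1 - 1*1) + 3*5 + 3*5*(1 - 1*1)))*0 = (-25*(-25) - 2*5/(2*(1 - 1) + 15 + 3*5*(1 - 1)))*0 = (625 - 2*5/(2*0 + 15 + 3*5*0))*0 = (625 - 2*5/(0 + 15 + 0))*0 = (625 - 2*5/15)*0 = (625 - 2*5*1/15)*0 = (625 - ⅔)*0 = (1873/3)*0 = 0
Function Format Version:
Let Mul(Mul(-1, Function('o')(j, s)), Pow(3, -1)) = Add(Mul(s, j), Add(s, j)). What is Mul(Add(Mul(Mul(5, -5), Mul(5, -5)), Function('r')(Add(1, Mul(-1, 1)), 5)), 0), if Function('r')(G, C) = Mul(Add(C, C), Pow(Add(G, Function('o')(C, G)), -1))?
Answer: 0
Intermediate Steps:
Function('o')(j, s) = Add(Mul(-3, j), Mul(-3, s), Mul(-3, j, s)) (Function('o')(j, s) = Mul(-3, Add(Mul(s, j), Add(s, j))) = Mul(-3, Add(Mul(j, s), Add(j, s))) = Mul(-3, Add(j, s, Mul(j, s))) = Add(Mul(-3, j), Mul(-3, s), Mul(-3, j, s)))
Function('r')(G, C) = Mul(2, C, Pow(Add(Mul(-3, C), Mul(-2, G), Mul(-3, C, G)), -1)) (Function('r')(G, C) = Mul(Add(C, C), Pow(Add(G, Add(Mul(-3, C), Mul(-3, G), Mul(-3, C, G))), -1)) = Mul(Mul(2, C), Pow(Add(Mul(-3, C), Mul(-2, G), Mul(-3, C, G)), -1)) = Mul(2, C, Pow(Add(Mul(-3, C), Mul(-2, G), Mul(-3, C, G)), -1)))
Mul(Add(Mul(Mul(5, -5), Mul(5, -5)), Function('r')(Add(1, Mul(-1, 1)), 5)), 0) = Mul(Add(Mul(Mul(5, -5), Mul(5, -5)), Mul(-2, 5, Pow(Add(Mul(2, Add(1, Mul(-1, 1))), Mul(3, 5), Mul(3, 5, Add(1, Mul(-1, 1)))), -1))), 0) = Mul(Add(Mul(-25, -25), Mul(-2, 5, Pow(Add(Mul(2, Add(1, -1)), 15, Mul(3, 5, Add(1, -1))), -1))), 0) = Mul(Add(625, Mul(-2, 5, Pow(Add(Mul(2, 0), 15, Mul(3, 5, 0)), -1))), 0) = Mul(Add(625, Mul(-2, 5, Pow(Add(0, 15, 0), -1))), 0) = Mul(Add(625, Mul(-2, 5, Pow(15, -1))), 0) = Mul(Add(625, Mul(-2, 5, Rational(1, 15))), 0) = Mul(Add(625, Rational(-2, 3)), 0) = Mul(Rational(1873, 3), 0) = 0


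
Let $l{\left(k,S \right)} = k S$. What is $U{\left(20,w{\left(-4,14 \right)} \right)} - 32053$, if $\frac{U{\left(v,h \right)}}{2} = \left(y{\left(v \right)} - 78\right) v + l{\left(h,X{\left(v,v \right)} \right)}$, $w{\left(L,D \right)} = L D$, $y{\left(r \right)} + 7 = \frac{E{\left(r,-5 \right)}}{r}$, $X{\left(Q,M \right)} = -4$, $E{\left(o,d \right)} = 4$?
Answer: $-34997$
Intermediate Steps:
$y{\left(r \right)} = -7 + \frac{4}{r}$
$l{\left(k,S \right)} = S k$
$w{\left(L,D \right)} = D L$
$U{\left(v,h \right)} = - 8 h + 2 v \left(-85 + \frac{4}{v}\right)$ ($U{\left(v,h \right)} = 2 \left(\left(\left(-7 + \frac{4}{v}\right) - 78\right) v - 4 h\right) = 2 \left(\left(-85 + \frac{4}{v}\right) v - 4 h\right) = 2 \left(v \left(-85 + \frac{4}{v}\right) - 4 h\right) = 2 \left(- 4 h + v \left(-85 + \frac{4}{v}\right)\right) = - 8 h + 2 v \left(-85 + \frac{4}{v}\right)$)
$U{\left(20,w{\left(-4,14 \right)} \right)} - 32053 = \left(8 - 3400 - 8 \cdot 14 \left(-4\right)\right) - 32053 = \left(8 - 3400 - -448\right) - 32053 = \left(8 - 3400 + 448\right) - 32053 = -2944 - 32053 = -34997$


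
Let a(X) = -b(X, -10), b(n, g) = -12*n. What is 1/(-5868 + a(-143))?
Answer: -1/7584 ≈ -0.00013186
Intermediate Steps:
a(X) = 12*X (a(X) = -(-12)*X = 12*X)
1/(-5868 + a(-143)) = 1/(-5868 + 12*(-143)) = 1/(-5868 - 1716) = 1/(-7584) = -1/7584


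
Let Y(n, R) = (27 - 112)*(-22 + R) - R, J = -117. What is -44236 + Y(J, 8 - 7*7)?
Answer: -38840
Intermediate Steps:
Y(n, R) = 1870 - 86*R (Y(n, R) = -85*(-22 + R) - R = (1870 - 85*R) - R = 1870 - 86*R)
-44236 + Y(J, 8 - 7*7) = -44236 + (1870 - 86*(8 - 7*7)) = -44236 + (1870 - 86*(8 - 49)) = -44236 + (1870 - 86*(-41)) = -44236 + (1870 + 3526) = -44236 + 5396 = -38840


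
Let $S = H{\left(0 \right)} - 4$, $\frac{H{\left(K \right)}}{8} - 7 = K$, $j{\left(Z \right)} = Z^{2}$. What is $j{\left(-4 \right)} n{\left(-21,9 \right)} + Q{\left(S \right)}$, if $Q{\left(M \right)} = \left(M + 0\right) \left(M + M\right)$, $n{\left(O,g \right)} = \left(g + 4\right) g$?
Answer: $7280$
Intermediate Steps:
$H{\left(K \right)} = 56 + 8 K$
$S = 52$ ($S = \left(56 + 8 \cdot 0\right) - 4 = \left(56 + 0\right) - 4 = 56 - 4 = 52$)
$n{\left(O,g \right)} = g \left(4 + g\right)$ ($n{\left(O,g \right)} = \left(4 + g\right) g = g \left(4 + g\right)$)
$Q{\left(M \right)} = 2 M^{2}$ ($Q{\left(M \right)} = M 2 M = 2 M^{2}$)
$j{\left(-4 \right)} n{\left(-21,9 \right)} + Q{\left(S \right)} = \left(-4\right)^{2} \cdot 9 \left(4 + 9\right) + 2 \cdot 52^{2} = 16 \cdot 9 \cdot 13 + 2 \cdot 2704 = 16 \cdot 117 + 5408 = 1872 + 5408 = 7280$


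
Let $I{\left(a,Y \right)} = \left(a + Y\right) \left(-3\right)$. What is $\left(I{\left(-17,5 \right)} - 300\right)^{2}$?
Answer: $69696$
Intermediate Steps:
$I{\left(a,Y \right)} = - 3 Y - 3 a$ ($I{\left(a,Y \right)} = \left(Y + a\right) \left(-3\right) = - 3 Y - 3 a$)
$\left(I{\left(-17,5 \right)} - 300\right)^{2} = \left(\left(\left(-3\right) 5 - -51\right) - 300\right)^{2} = \left(\left(-15 + 51\right) - 300\right)^{2} = \left(36 - 300\right)^{2} = \left(-264\right)^{2} = 69696$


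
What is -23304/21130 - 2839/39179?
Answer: -486507743/413926135 ≈ -1.1753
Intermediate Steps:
-23304/21130 - 2839/39179 = -23304*1/21130 - 2839*1/39179 = -11652/10565 - 2839/39179 = -486507743/413926135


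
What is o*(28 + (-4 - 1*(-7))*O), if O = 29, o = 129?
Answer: 14835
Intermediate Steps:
o*(28 + (-4 - 1*(-7))*O) = 129*(28 + (-4 - 1*(-7))*29) = 129*(28 + (-4 + 7)*29) = 129*(28 + 3*29) = 129*(28 + 87) = 129*115 = 14835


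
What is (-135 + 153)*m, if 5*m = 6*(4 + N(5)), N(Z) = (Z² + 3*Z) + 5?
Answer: 5292/5 ≈ 1058.4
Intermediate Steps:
N(Z) = 5 + Z² + 3*Z
m = 294/5 (m = (6*(4 + (5 + 5² + 3*5)))/5 = (6*(4 + (5 + 25 + 15)))/5 = (6*(4 + 45))/5 = (6*49)/5 = (⅕)*294 = 294/5 ≈ 58.800)
(-135 + 153)*m = (-135 + 153)*(294/5) = 18*(294/5) = 5292/5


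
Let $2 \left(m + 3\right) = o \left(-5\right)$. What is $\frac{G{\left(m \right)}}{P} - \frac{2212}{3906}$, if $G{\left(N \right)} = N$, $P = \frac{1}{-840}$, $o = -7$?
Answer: $- \frac{3398378}{279} \approx -12181.0$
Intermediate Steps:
$P = - \frac{1}{840} \approx -0.0011905$
$m = \frac{29}{2}$ ($m = -3 + \frac{\left(-7\right) \left(-5\right)}{2} = -3 + \frac{1}{2} \cdot 35 = -3 + \frac{35}{2} = \frac{29}{2} \approx 14.5$)
$\frac{G{\left(m \right)}}{P} - \frac{2212}{3906} = \frac{29}{2 \left(- \frac{1}{840}\right)} - \frac{2212}{3906} = \frac{29}{2} \left(-840\right) - \frac{158}{279} = -12180 - \frac{158}{279} = - \frac{3398378}{279}$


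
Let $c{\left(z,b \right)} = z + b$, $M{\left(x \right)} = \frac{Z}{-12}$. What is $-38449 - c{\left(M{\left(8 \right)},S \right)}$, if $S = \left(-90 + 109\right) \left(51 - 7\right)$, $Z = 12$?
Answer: $-39284$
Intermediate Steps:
$S = 836$ ($S = 19 \cdot 44 = 836$)
$M{\left(x \right)} = -1$ ($M{\left(x \right)} = \frac{12}{-12} = 12 \left(- \frac{1}{12}\right) = -1$)
$c{\left(z,b \right)} = b + z$
$-38449 - c{\left(M{\left(8 \right)},S \right)} = -38449 - \left(836 - 1\right) = -38449 - 835 = -39284$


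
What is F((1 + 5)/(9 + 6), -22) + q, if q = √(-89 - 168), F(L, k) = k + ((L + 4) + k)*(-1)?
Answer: -22/5 + I*√257 ≈ -4.4 + 16.031*I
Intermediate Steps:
F(L, k) = -4 - L (F(L, k) = k + ((4 + L) + k)*(-1) = k + (4 + L + k)*(-1) = k + (-4 - L - k) = -4 - L)
q = I*√257 (q = √(-257) = I*√257 ≈ 16.031*I)
F((1 + 5)/(9 + 6), -22) + q = (-4 - (1 + 5)/(9 + 6)) + I*√257 = (-4 - 6/15) + I*√257 = (-4 - 1*⅖) + I*√257 = (-4 - ⅖) + I*√257 = -22/5 + I*√257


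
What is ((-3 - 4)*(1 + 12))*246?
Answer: -22386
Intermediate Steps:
((-3 - 4)*(1 + 12))*246 = -7*13*246 = -91*246 = -22386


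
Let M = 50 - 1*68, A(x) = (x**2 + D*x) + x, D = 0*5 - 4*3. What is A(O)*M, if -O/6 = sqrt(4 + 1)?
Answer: -3240 - 1188*sqrt(5) ≈ -5896.4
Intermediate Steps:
D = -12 (D = 0 - 12 = -12)
O = -6*sqrt(5) (O = -6*sqrt(4 + 1) = -6*sqrt(5) ≈ -13.416)
A(x) = x**2 - 11*x (A(x) = (x**2 - 12*x) + x = x**2 - 11*x)
M = -18 (M = 50 - 68 = -18)
A(O)*M = ((-6*sqrt(5))*(-11 - 6*sqrt(5)))*(-18) = -6*sqrt(5)*(-11 - 6*sqrt(5))*(-18) = 108*sqrt(5)*(-11 - 6*sqrt(5))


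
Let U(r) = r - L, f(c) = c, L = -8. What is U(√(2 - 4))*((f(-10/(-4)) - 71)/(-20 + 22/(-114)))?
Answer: 31236/1151 + 7809*I*√2/2302 ≈ 27.138 + 4.7974*I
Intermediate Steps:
U(r) = 8 + r (U(r) = r - 1*(-8) = r + 8 = 8 + r)
U(√(2 - 4))*((f(-10/(-4)) - 71)/(-20 + 22/(-114))) = (8 + √(2 - 4))*((-10/(-4) - 71)/(-20 + 22/(-114))) = (8 + √(-2))*((-10*(-¼) - 71)/(-20 + 22*(-1/114))) = (8 + I*√2)*((5/2 - 71)/(-20 - 11/57)) = (8 + I*√2)*(-137/(2*(-1151/57))) = (8 + I*√2)*(-137/2*(-57/1151)) = (8 + I*√2)*(7809/2302) = 31236/1151 + 7809*I*√2/2302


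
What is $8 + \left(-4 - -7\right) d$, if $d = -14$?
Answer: $-34$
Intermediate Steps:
$8 + \left(-4 - -7\right) d = 8 + \left(-4 - -7\right) \left(-14\right) = 8 + \left(-4 + 7\right) \left(-14\right) = 8 + 3 \left(-14\right) = 8 - 42 = -34$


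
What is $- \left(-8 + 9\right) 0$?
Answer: $0$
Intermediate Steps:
$- \left(-8 + 9\right) 0 = - 1 \cdot 0 = \left(-1\right) 0 = 0$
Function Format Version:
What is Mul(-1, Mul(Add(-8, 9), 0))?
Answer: 0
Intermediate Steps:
Mul(-1, Mul(Add(-8, 9), 0)) = Mul(-1, Mul(1, 0)) = Mul(-1, 0) = 0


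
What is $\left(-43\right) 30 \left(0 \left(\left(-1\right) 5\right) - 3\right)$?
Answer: $3870$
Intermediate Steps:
$\left(-43\right) 30 \left(0 \left(\left(-1\right) 5\right) - 3\right) = - 1290 \left(0 \left(-5\right) - 3\right) = - 1290 \left(0 - 3\right) = \left(-1290\right) \left(-3\right) = 3870$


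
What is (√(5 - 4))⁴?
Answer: 1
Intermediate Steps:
(√(5 - 4))⁴ = (√1)⁴ = 1⁴ = 1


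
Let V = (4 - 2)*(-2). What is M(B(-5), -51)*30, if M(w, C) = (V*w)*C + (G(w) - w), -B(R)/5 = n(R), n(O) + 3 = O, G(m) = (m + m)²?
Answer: 435600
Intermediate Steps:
G(m) = 4*m² (G(m) = (2*m)² = 4*m²)
n(O) = -3 + O
B(R) = 15 - 5*R (B(R) = -5*(-3 + R) = 15 - 5*R)
V = -4 (V = 2*(-2) = -4)
M(w, C) = -w + 4*w² - 4*C*w (M(w, C) = (-4*w)*C + (4*w² - w) = -4*C*w + (-w + 4*w²) = -w + 4*w² - 4*C*w)
M(B(-5), -51)*30 = ((15 - 5*(-5))*(-1 - 4*(-51) + 4*(15 - 5*(-5))))*30 = ((15 + 25)*(-1 + 204 + 4*(15 + 25)))*30 = (40*(-1 + 204 + 4*40))*30 = (40*(-1 + 204 + 160))*30 = (40*363)*30 = 14520*30 = 435600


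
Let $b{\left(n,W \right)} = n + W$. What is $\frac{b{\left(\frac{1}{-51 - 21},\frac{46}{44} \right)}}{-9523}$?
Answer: $- \frac{817}{7542216} \approx -0.00010832$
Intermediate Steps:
$b{\left(n,W \right)} = W + n$
$\frac{b{\left(\frac{1}{-51 - 21},\frac{46}{44} \right)}}{-9523} = \frac{\frac{46}{44} + \frac{1}{-51 - 21}}{-9523} = \left(46 \cdot \frac{1}{44} + \frac{1}{-72}\right) \left(- \frac{1}{9523}\right) = \left(\frac{23}{22} - \frac{1}{72}\right) \left(- \frac{1}{9523}\right) = \frac{817}{792} \left(- \frac{1}{9523}\right) = - \frac{817}{7542216}$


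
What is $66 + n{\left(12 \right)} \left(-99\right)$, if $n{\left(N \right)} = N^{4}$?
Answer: $-2052798$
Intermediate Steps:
$66 + n{\left(12 \right)} \left(-99\right) = 66 + 12^{4} \left(-99\right) = 66 + 20736 \left(-99\right) = 66 - 2052864 = -2052798$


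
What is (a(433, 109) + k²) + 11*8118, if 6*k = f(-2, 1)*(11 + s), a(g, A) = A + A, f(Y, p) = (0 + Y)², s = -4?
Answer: 805840/9 ≈ 89538.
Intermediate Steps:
f(Y, p) = Y²
a(g, A) = 2*A
k = 14/3 (k = ((-2)²*(11 - 4))/6 = (4*7)/6 = (⅙)*28 = 14/3 ≈ 4.6667)
(a(433, 109) + k²) + 11*8118 = (2*109 + (14/3)²) + 11*8118 = (218 + 196/9) + 89298 = 2158/9 + 89298 = 805840/9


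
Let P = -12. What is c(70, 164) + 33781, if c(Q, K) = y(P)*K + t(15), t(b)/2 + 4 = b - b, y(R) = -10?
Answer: 32133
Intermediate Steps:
t(b) = -8 (t(b) = -8 + 2*(b - b) = -8 + 2*0 = -8 + 0 = -8)
c(Q, K) = -8 - 10*K (c(Q, K) = -10*K - 8 = -8 - 10*K)
c(70, 164) + 33781 = (-8 - 10*164) + 33781 = (-8 - 1640) + 33781 = -1648 + 33781 = 32133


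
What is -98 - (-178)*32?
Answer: 5598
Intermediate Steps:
-98 - (-178)*32 = -98 - 89*(-64) = -98 + 5696 = 5598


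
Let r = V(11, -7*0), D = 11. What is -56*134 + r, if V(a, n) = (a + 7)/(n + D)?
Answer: -82526/11 ≈ -7502.4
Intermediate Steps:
V(a, n) = (7 + a)/(11 + n) (V(a, n) = (a + 7)/(n + 11) = (7 + a)/(11 + n))
r = 18/11 (r = (7 + 11)/(11 - 7*0) = 18/(11 + 0) = 18/11 ≈ 1.6364)
-56*134 + r = -56*134 + 18/11 = -7504 + 18/11 = -82526/11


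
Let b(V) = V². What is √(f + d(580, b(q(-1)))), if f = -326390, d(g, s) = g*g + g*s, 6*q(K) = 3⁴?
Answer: √115715 ≈ 340.17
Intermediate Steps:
q(K) = 27/2 (q(K) = (⅙)*3⁴ = (⅙)*81 = 27/2)
d(g, s) = g² + g*s
√(f + d(580, b(q(-1)))) = √(-326390 + 580*(580 + (27/2)²)) = √(-326390 + 580*(580 + 729/4)) = √(-326390 + 580*(3049/4)) = √(-326390 + 442105) = √115715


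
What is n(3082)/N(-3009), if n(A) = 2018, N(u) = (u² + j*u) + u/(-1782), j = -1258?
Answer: 1198692/7626606385 ≈ 0.00015717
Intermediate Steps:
N(u) = u² - 2241757*u/1782 (N(u) = (u² - 1258*u) + u/(-1782) = (u² - 1258*u) + u*(-1/1782) = (u² - 1258*u) - u/1782 = u² - 2241757*u/1782)
n(3082)/N(-3009) = 2018/(((1/1782)*(-3009)*(-2241757 + 1782*(-3009)))) = 2018/(((1/1782)*(-3009)*(-2241757 - 5362038))) = 2018/(((1/1782)*(-3009)*(-7603795))) = 2018/(7626606385/594) = 2018*(594/7626606385) = 1198692/7626606385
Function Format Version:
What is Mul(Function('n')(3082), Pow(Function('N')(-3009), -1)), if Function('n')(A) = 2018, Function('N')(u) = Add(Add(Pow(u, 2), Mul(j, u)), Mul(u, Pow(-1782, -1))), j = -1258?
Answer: Rational(1198692, 7626606385) ≈ 0.00015717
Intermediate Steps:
Function('N')(u) = Add(Pow(u, 2), Mul(Rational(-2241757, 1782), u)) (Function('N')(u) = Add(Add(Pow(u, 2), Mul(-1258, u)), Mul(u, Pow(-1782, -1))) = Add(Add(Pow(u, 2), Mul(-1258, u)), Mul(u, Rational(-1, 1782))) = Add(Add(Pow(u, 2), Mul(-1258, u)), Mul(Rational(-1, 1782), u)) = Add(Pow(u, 2), Mul(Rational(-2241757, 1782), u)))
Mul(Function('n')(3082), Pow(Function('N')(-3009), -1)) = Mul(2018, Pow(Mul(Rational(1, 1782), -3009, Add(-2241757, Mul(1782, -3009))), -1)) = Mul(2018, Pow(Mul(Rational(1, 1782), -3009, Add(-2241757, -5362038)), -1)) = Mul(2018, Pow(Mul(Rational(1, 1782), -3009, -7603795), -1)) = Mul(2018, Pow(Rational(7626606385, 594), -1)) = Mul(2018, Rational(594, 7626606385)) = Rational(1198692, 7626606385)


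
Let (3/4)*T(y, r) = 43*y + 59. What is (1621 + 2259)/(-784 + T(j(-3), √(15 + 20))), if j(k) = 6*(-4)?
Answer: -2910/1561 ≈ -1.8642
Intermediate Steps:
j(k) = -24
T(y, r) = 236/3 + 172*y/3 (T(y, r) = 4*(43*y + 59)/3 = 4*(59 + 43*y)/3 = 236/3 + 172*y/3)
(1621 + 2259)/(-784 + T(j(-3), √(15 + 20))) = (1621 + 2259)/(-784 + (236/3 + (172/3)*(-24))) = 3880/(-784 + (236/3 - 1376)) = 3880/(-784 - 3892/3) = 3880/(-6244/3) = 3880*(-3/6244) = -2910/1561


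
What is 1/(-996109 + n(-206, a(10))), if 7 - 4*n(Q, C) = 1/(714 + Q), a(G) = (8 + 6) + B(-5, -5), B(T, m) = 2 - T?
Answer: -2032/2024089933 ≈ -1.0039e-6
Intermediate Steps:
a(G) = 21 (a(G) = (8 + 6) + (2 - 1*(-5)) = 14 + (2 + 5) = 14 + 7 = 21)
n(Q, C) = 7/4 - 1/(4*(714 + Q))
1/(-996109 + n(-206, a(10))) = 1/(-996109 + (4997 + 7*(-206))/(4*(714 - 206))) = 1/(-996109 + (¼)*(4997 - 1442)/508) = 1/(-996109 + (¼)*(1/508)*3555) = 1/(-996109 + 3555/2032) = 1/(-2024089933/2032) = -2032/2024089933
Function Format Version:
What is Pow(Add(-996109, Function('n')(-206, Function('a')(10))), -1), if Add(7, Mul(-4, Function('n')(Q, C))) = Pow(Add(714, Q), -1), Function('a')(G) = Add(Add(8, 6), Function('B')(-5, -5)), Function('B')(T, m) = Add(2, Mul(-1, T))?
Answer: Rational(-2032, 2024089933) ≈ -1.0039e-6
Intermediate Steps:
Function('a')(G) = 21 (Function('a')(G) = Add(Add(8, 6), Add(2, Mul(-1, -5))) = Add(14, Add(2, 5)) = Add(14, 7) = 21)
Function('n')(Q, C) = Add(Rational(7, 4), Mul(Rational(-1, 4), Pow(Add(714, Q), -1)))
Pow(Add(-996109, Function('n')(-206, Function('a')(10))), -1) = Pow(Add(-996109, Mul(Rational(1, 4), Pow(Add(714, -206), -1), Add(4997, Mul(7, -206)))), -1) = Pow(Add(-996109, Mul(Rational(1, 4), Pow(508, -1), Add(4997, -1442))), -1) = Pow(Add(-996109, Mul(Rational(1, 4), Rational(1, 508), 3555)), -1) = Pow(Add(-996109, Rational(3555, 2032)), -1) = Pow(Rational(-2024089933, 2032), -1) = Rational(-2032, 2024089933)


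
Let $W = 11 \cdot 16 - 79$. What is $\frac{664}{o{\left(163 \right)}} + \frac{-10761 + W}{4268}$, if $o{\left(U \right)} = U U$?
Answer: $- \frac{70124466}{28349123} \approx -2.4736$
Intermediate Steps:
$W = 97$ ($W = 176 - 79 = 97$)
$o{\left(U \right)} = U^{2}$
$\frac{664}{o{\left(163 \right)}} + \frac{-10761 + W}{4268} = \frac{664}{163^{2}} + \frac{-10761 + 97}{4268} = \frac{664}{26569} - \frac{2666}{1067} = - \frac{70124466}{28349123}$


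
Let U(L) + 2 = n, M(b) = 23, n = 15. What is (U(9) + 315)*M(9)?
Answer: 7544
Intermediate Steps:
U(L) = 13 (U(L) = -2 + 15 = 13)
(U(9) + 315)*M(9) = (13 + 315)*23 = 328*23 = 7544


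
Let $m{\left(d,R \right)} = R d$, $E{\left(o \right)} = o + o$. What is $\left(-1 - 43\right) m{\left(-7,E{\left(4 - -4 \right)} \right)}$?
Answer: $4928$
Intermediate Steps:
$E{\left(o \right)} = 2 o$
$\left(-1 - 43\right) m{\left(-7,E{\left(4 - -4 \right)} \right)} = \left(-1 - 43\right) 2 \left(4 - -4\right) \left(-7\right) = - 44 \cdot 2 \left(4 + 4\right) \left(-7\right) = - 44 \cdot 2 \cdot 8 \left(-7\right) = - 44 \cdot 16 \left(-7\right) = \left(-44\right) \left(-112\right) = 4928$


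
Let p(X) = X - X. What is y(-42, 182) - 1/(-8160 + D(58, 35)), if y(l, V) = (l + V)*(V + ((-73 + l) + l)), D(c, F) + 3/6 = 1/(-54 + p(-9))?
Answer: 771169027/220334 ≈ 3500.0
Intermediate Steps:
p(X) = 0
D(c, F) = -14/27 (D(c, F) = -1/2 + 1/(-54 + 0) = -1/2 + 1/(-54) = -1/2 - 1/54 = -14/27)
y(l, V) = (V + l)*(-73 + V + 2*l) (y(l, V) = (V + l)*(V + (-73 + 2*l)) = (V + l)*(-73 + V + 2*l))
y(-42, 182) - 1/(-8160 + D(58, 35)) = (182**2 - 73*182 - 73*(-42) + 2*(-42)**2 + 3*182*(-42)) - 1/(-8160 - 14/27) = (33124 - 13286 + 3066 + 2*1764 - 22932) - 1/(-220334/27) = (33124 - 13286 + 3066 + 3528 - 22932) - 1*(-27/220334) = 3500 + 27/220334 = 771169027/220334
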